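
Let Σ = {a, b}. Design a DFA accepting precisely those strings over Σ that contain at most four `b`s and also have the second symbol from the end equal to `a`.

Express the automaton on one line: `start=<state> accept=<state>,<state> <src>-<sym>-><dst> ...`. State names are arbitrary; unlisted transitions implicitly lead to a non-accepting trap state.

start=S0 accept=S3,S4,S7,S8,S11,S12,S15,S16,S19 S0-a->S1 S0-b->S2 S1-a->S3 S1-b->S4 S2-a->S5 S2-b->S6 S3-a->S3 S3-b->S4 S4-a->S5 S4-b->S6 S5-a->S7 S5-b->S8 S6-a->S9 S6-b->S10 S7-a->S7 S7-b->S8 S8-a->S9 S8-b->S10 S9-a->S11 S9-b->S12 S10-a->S13 S10-b->S14 S11-a->S11 S11-b->S12 S12-a->S13 S12-b->S14 S13-a->S15 S13-b->S16 S14-a->S17 S14-b->S18 S15-a->S15 S15-b->S16 S16-a->S17 S16-b->S18 S17-a->S19 S17-b->S18 S18-a->S18 S18-b->S18 S19-a->S19 S19-b->S18

Build one automaton per condition and run them in lockstep. One (6 states) tracks the count of `b`s, saturating at 5; the other (7 states) tracks the last 2 symbols read. Each combined state is a pair, one component from each; accept when both components accept. After merging equivalent states the machine shrinks.
          a    b  
>  S0     S1   S2 
   S1     S3   S4 
   S2     S5   S6 
 * S3     S3   S4 
 * S4     S5   S6 
   S5     S7   S8 
   S6     S9  S10 
 * S7     S7   S8 
 * S8     S9  S10 
   S9    S11  S12 
   S10   S13  S14 
 * S11   S11  S12 
 * S12   S13  S14 
   S13   S15  S16 
   S14   S17  S18 
 * S15   S15  S16 
 * S16   S17  S18 
   S17   S19  S18 
   S18   S18  S18 
 * S19   S19  S18 
(> = start, * = accepting)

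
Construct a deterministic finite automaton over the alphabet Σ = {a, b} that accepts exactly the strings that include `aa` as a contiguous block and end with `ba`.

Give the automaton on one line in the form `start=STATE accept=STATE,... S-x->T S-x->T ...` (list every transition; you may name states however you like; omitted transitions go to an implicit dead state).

Build one automaton per condition and run them in lockstep. The first has 3 states tracking whether and how much of `aa` has been seen; the second has 3 states tracking how much of the suffix `ba` has currently been matched. A product state is a pair (one from each), accepting exactly when both do. Equivalent product states are then merged.
5 states suffice.
        a   b  
>  q0   q1  q0 
   q1   q2  q0 
   q2   q2  q3 
   q3   q4  q3 
 * q4   q2  q3 
(> = start, * = accepting)

start=q0 accept=q4 q0-a->q1 q0-b->q0 q1-a->q2 q1-b->q0 q2-a->q2 q2-b->q3 q3-a->q4 q3-b->q3 q4-a->q2 q4-b->q3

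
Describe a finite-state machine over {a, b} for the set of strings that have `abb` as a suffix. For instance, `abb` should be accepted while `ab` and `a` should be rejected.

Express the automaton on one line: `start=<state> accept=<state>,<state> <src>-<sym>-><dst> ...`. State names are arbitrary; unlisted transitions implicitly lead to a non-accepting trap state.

start=s0 accept=s3 s0-a->s1 s0-b->s0 s1-a->s1 s1-b->s2 s2-a->s1 s2-b->s3 s3-a->s1 s3-b->s0

Remember how much of `abb` the current input suffix matches. State s0 means no match yet; s1 means the last symbol is `a`; s2 means the last 2 symbols are `ab`; s3 means the last 3 symbols are `abb`. Only s3 accepts. On a mismatch, fall back to the longest proper suffix that is still a prefix of `abb`.
        a   b  
>  s0   s1  s0 
   s1   s1  s2 
   s2   s1  s3 
 * s3   s1  s0 
(> = start, * = accepting)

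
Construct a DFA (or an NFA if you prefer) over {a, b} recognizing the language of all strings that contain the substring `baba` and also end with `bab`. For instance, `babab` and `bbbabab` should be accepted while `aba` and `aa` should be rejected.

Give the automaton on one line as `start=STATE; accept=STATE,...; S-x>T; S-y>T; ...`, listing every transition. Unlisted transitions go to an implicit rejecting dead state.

Handle the two conditions separately and then intersect. The first has 5 states tracking whether and how much of `baba` has been seen; the second has 4 states tracking how much of the suffix `bab` has currently been matched. A product state is a pair (one from each), accepting exactly when both do.
8 states suffice.
        a   b  
>  s0   s0  s1 
   s1   s2  s1 
   s2   s0  s3 
   s3   s4  s1 
   s4   s5  s6 
   s5   s5  s7 
 * s6   s4  s7 
   s7   s4  s7 
(> = start, * = accepting)

start=s0; accept=s6; s0-a>s0; s0-b>s1; s1-a>s2; s1-b>s1; s2-a>s0; s2-b>s3; s3-a>s4; s3-b>s1; s4-a>s5; s4-b>s6; s5-a>s5; s5-b>s7; s6-a>s4; s6-b>s7; s7-a>s4; s7-b>s7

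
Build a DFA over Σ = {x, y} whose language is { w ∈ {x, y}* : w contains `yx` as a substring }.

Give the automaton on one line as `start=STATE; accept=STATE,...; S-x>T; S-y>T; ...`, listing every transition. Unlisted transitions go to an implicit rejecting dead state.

States A..B record the length of the longest prefix of `yx` that matches the current input suffix. Reaching C means `yx` has been seen, and we stay there forever. Accept from C.
3 states suffice.
       x  y 
>  A   A  B 
   B   C  B 
 * C   C  C 
(> = start, * = accepting)

start=A; accept=C; A-x>A; A-y>B; B-x>C; B-y>B; C-x>C; C-y>C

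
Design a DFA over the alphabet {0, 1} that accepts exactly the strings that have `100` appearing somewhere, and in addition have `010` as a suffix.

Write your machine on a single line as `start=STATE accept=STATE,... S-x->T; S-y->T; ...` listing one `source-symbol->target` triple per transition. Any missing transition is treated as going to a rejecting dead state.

Run two small machines in parallel and take their product. One (4 states) tracks whether and how much of `100` has been seen; the other (4 states) tracks how much of the suffix `010` has currently been matched. Each combined state is a pair, one component from each; accept when both components accept. After merging equivalent states the machine shrinks.
7 states suffice.
        0   1  
>  q0   q0  q1 
   q1   q2  q1 
   q2   q3  q1 
   q3   q3  q4 
   q4   q5  q6 
 * q5   q3  q4 
   q6   q3  q6 
(> = start, * = accepting)

start=q0; accept=q5; q0-0->q0; q0-1->q1; q1-0->q2; q1-1->q1; q2-0->q3; q2-1->q1; q3-0->q3; q3-1->q4; q4-0->q5; q4-1->q6; q5-0->q3; q5-1->q4; q6-0->q3; q6-1->q6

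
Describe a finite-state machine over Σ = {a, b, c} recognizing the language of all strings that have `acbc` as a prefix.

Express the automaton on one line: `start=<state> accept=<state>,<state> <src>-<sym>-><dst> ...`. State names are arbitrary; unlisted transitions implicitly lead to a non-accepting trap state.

Walk along `acbc` while the input agrees: from q0 take `a` to q1, and so on. Any deviation drops to the rejecting sink q5. Once q4 is reached the prefix is confirmed and every continuation is accepted.
A 6-state machine:
        a   b   c  
>  q0   q1  q5  q5 
   q1   q5  q5  q2 
   q2   q5  q3  q5 
   q3   q5  q5  q4 
 * q4   q4  q4  q4 
   q5   q5  q5  q5 
(> = start, * = accepting)

start=q0 accept=q4 q0-a->q1 q0-b->q5 q0-c->q5 q1-a->q5 q1-b->q5 q1-c->q2 q2-a->q5 q2-b->q3 q2-c->q5 q3-a->q5 q3-b->q5 q3-c->q4 q4-a->q4 q4-b->q4 q4-c->q4 q5-a->q5 q5-b->q5 q5-c->q5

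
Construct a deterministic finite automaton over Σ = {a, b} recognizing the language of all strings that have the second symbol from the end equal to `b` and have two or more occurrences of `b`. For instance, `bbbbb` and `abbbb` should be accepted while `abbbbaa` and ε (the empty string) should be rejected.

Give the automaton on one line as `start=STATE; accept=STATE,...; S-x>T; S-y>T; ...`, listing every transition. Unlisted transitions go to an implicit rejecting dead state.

start=q0; accept=q3,q5; q0-a>q0; q0-b>q1; q1-a>q2; q1-b>q3; q2-a>q2; q2-b>q4; q3-a>q5; q3-b>q3; q4-a>q5; q4-b>q3; q5-a>q2; q5-b>q4

Build one automaton per condition and run them in lockstep. The first has 7 states tracking the last 2 symbols read; the second has 4 states tracking the count of `b`s, saturating at 3. A product state is a pair (one from each), accepting exactly when both do. Equivalent product states are then merged.
With 6 states:
        a   b  
>  q0   q0  q1 
   q1   q2  q3 
   q2   q2  q4 
 * q3   q5  q3 
   q4   q5  q3 
 * q5   q2  q4 
(> = start, * = accepting)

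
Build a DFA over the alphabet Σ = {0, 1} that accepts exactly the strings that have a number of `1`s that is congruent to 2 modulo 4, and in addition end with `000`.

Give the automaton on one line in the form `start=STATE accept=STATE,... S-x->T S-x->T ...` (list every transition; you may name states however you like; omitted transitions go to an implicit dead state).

start=s0 accept=s13 s0-0->s1 s0-1->s2 s1-0->s3 s1-1->s2 s2-0->s4 s2-1->s5 s3-0->s6 s3-1->s2 s4-0->s7 s4-1->s5 s5-0->s8 s5-1->s9 s6-0->s6 s6-1->s2 s7-0->s10 s7-1->s5 s8-0->s11 s8-1->s9 s9-0->s12 s9-1->s0 s10-0->s10 s10-1->s5 s11-0->s13 s11-1->s9 s12-0->s14 s12-1->s0 s13-0->s13 s13-1->s9 s14-0->s15 s14-1->s0 s15-0->s15 s15-1->s0

Handle the two conditions separately and then intersect. The first has 4 states tracking the count of `1`s modulo 4; the second has 4 states tracking how much of the suffix `000` has currently been matched. A product state is a pair (one from each), accepting exactly when both do.
A 16-state machine:
          0    1  
>  s0     s1   s2 
   s1     s3   s2 
   s2     s4   s5 
   s3     s6   s2 
   s4     s7   s5 
   s5     s8   s9 
   s6     s6   s2 
   s7    s10   s5 
   s8    s11   s9 
   s9    s12   s0 
   s10   s10   s5 
   s11   s13   s9 
   s12   s14   s0 
 * s13   s13   s9 
   s14   s15   s0 
   s15   s15   s0 
(> = start, * = accepting)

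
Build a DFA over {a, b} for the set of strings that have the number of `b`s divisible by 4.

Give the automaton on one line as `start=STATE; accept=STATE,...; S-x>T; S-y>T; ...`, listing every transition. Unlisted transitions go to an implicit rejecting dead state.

start=q0; accept=q0; q0-a>q0; q0-b>q1; q1-a>q1; q1-b>q2; q2-a>q2; q2-b>q3; q3-a>q3; q3-b>q0

The only thing that matters is how many `b`s have appeared, reduced mod 4. Use one state per residue: q0 for 0, …, q3 for 3. Reading `b` moves to the next residue; anything else stays put. q0 is accepting.
4 states suffice.
        a   b  
>* q0   q0  q1 
   q1   q1  q2 
   q2   q2  q3 
   q3   q3  q0 
(> = start, * = accepting)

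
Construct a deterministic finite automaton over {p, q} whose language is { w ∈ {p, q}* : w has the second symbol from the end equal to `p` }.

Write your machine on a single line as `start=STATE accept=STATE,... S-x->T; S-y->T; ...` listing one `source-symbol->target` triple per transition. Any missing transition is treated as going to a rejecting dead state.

A DFA must remember the last 2 symbols (since which symbol is second-to-last isn't known until the input ends). Use one state per possible window of the last ≤2 symbols; accept from those whose window starts with `p`.
With 7 states:
        p   q  
>  s0   s1  s2 
   s1   s3  s4 
   s2   s5  s6 
 * s3   s3  s4 
 * s4   s5  s6 
   s5   s3  s4 
   s6   s5  s6 
(> = start, * = accepting)

start=s0; accept=s3,s4; s0-p->s1; s0-q->s2; s1-p->s3; s1-q->s4; s2-p->s5; s2-q->s6; s3-p->s3; s3-q->s4; s4-p->s5; s4-q->s6; s5-p->s3; s5-q->s4; s6-p->s5; s6-q->s6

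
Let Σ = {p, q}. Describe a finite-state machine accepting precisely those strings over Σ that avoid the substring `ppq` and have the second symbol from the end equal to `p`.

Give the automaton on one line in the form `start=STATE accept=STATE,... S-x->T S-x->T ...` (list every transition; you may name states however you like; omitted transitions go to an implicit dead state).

Build one automaton per condition and run them in lockstep. The first has 4 states tracking partial matches of the forbidden pattern `ppq`; the second has 7 states tracking the last 2 symbols read. A product state is a pair (one from each), accepting exactly when both do. After merging equivalent states the machine shrinks.
A 5-state machine:
        p   q  
>  S0   S1  S0 
   S1   S2  S3 
 * S2   S2  S4 
 * S3   S1  S0 
   S4   S4  S4 
(> = start, * = accepting)

start=S0 accept=S2,S3 S0-p->S1 S0-q->S0 S1-p->S2 S1-q->S3 S2-p->S2 S2-q->S4 S3-p->S1 S3-q->S0 S4-p->S4 S4-q->S4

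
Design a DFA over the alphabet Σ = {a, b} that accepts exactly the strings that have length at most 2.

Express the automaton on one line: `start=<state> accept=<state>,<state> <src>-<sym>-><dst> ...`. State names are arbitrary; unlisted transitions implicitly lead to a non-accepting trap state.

Count input length up to 3: every symbol moves from q0 toward q3, which means 'more than 2' and absorbs. Accept from {q0, q1, q2}.
4 states suffice.
        a   b  
>* q0   q1  q1 
 * q1   q2  q2 
 * q2   q3  q3 
   q3   q3  q3 
(> = start, * = accepting)

start=q0 accept=q0,q1,q2 q0-a->q1 q0-b->q1 q1-a->q2 q1-b->q2 q2-a->q3 q2-b->q3 q3-a->q3 q3-b->q3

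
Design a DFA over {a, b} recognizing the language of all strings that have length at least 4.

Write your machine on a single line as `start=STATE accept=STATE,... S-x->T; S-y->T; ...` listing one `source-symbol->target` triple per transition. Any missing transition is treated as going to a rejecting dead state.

start=q0; accept=q4,q5; q0-a->q1; q0-b->q1; q1-a->q2; q1-b->q2; q2-a->q3; q2-b->q3; q3-a->q4; q3-b->q4; q4-a->q5; q4-b->q5; q5-a->q5; q5-b->q5

Count input length up to 5: every symbol moves from q0 toward q5, which means 'more than 4' and absorbs. Accept from {q4, q5}.
With 6 states:
        a   b  
>  q0   q1  q1 
   q1   q2  q2 
   q2   q3  q3 
   q3   q4  q4 
 * q4   q5  q5 
 * q5   q5  q5 
(> = start, * = accepting)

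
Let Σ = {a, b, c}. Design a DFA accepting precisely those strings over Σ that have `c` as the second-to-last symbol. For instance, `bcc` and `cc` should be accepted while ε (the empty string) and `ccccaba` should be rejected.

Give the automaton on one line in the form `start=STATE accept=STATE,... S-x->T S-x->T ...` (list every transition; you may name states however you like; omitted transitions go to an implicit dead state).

A DFA must remember the last 2 symbols (since which symbol is second-to-last isn't known until the input ends). Use one state per possible window of the last ≤2 symbols; accept from those whose window starts with `c`.
13 states suffice.
          a    b    c  
>  s0     s1   s2   s3 
   s1     s4   s5   s6 
   s2     s7   s8   s9 
   s3    s10  s11  s12 
   s4     s4   s5   s6 
   s5     s7   s8   s9 
   s6    s10  s11  s12 
   s7     s4   s5   s6 
   s8     s7   s8   s9 
   s9    s10  s11  s12 
 * s10    s4   s5   s6 
 * s11    s7   s8   s9 
 * s12   s10  s11  s12 
(> = start, * = accepting)

start=s0 accept=s10,s11,s12 s0-a->s1 s0-b->s2 s0-c->s3 s1-a->s4 s1-b->s5 s1-c->s6 s2-a->s7 s2-b->s8 s2-c->s9 s3-a->s10 s3-b->s11 s3-c->s12 s4-a->s4 s4-b->s5 s4-c->s6 s5-a->s7 s5-b->s8 s5-c->s9 s6-a->s10 s6-b->s11 s6-c->s12 s7-a->s4 s7-b->s5 s7-c->s6 s8-a->s7 s8-b->s8 s8-c->s9 s9-a->s10 s9-b->s11 s9-c->s12 s10-a->s4 s10-b->s5 s10-c->s6 s11-a->s7 s11-b->s8 s11-c->s9 s12-a->s10 s12-b->s11 s12-c->s12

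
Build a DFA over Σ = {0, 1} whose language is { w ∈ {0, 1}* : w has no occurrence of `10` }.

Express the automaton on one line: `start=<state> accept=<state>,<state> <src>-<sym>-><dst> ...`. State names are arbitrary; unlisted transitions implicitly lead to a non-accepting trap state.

start=S0 accept=S0,S1 S0-0->S0 S0-1->S1 S1-0->S2 S1-1->S1 S2-0->S2 S2-1->S2

This is the complement of 'contains `10`'. Use the same substring-matching states — S0 through S2 holding how much of `10` has just been matched — but flip the accepting set: everything except the trap S2 accepts.
With 3 states:
        0   1  
>* S0   S0  S1 
 * S1   S2  S1 
   S2   S2  S2 
(> = start, * = accepting)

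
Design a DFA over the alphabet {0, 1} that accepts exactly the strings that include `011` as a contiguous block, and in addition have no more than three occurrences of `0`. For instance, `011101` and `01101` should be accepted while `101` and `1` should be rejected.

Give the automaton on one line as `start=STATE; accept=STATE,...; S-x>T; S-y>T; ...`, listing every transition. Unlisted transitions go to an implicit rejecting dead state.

start=q0; accept=q6,q9,q10; q0-0>q1; q0-1>q0; q1-0>q2; q1-1>q3; q2-0>q4; q2-1>q5; q3-0>q2; q3-1>q6; q4-0>q7; q4-1>q8; q5-0>q4; q5-1>q9; q6-0>q9; q6-1>q6; q7-0>q7; q7-1>q7; q8-0>q7; q8-1>q10; q9-0>q10; q9-1>q9; q10-0>q7; q10-1>q10

Run two small machines in parallel and take their product. The first has 4 states tracking whether and how much of `011` has been seen; the second has 5 states tracking the count of `0`s, saturating at 4. A product state is a pair (one from each), accepting exactly when both do. After merging equivalent states the machine shrinks.
An 11-state machine:
          0    1  
>  q0     q1   q0 
   q1     q2   q3 
   q2     q4   q5 
   q3     q2   q6 
   q4     q7   q8 
   q5     q4   q9 
 * q6     q9   q6 
   q7     q7   q7 
   q8     q7  q10 
 * q9    q10   q9 
 * q10    q7  q10 
(> = start, * = accepting)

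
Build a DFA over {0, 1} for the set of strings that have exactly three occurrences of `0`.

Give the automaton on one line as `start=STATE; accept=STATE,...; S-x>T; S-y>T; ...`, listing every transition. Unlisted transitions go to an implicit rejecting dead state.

start=A; accept=D; A-0>B; A-1>A; B-0>C; B-1>B; C-0>D; C-1>C; D-0>E; D-1>D; E-0>E; E-1>E

Count `0`s, saturating at 4: states A through D mean 0 through 3 `0`s seen; E means more than 3. Each `0` increments (capped at E); other symbols loop. Accept from {D}.
With 5 states:
       0  1 
>  A   B  A 
   B   C  B 
   C   D  C 
 * D   E  D 
   E   E  E 
(> = start, * = accepting)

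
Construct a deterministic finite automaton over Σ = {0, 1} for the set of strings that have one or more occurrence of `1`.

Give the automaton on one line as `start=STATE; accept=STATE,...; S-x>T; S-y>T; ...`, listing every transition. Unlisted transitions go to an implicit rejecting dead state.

Only the number of `1`s matters, and only up to 2. Make a chain q0 → q1 → q2 advanced by each `1` (with q2 absorbing); every other symbol self-loops. The accepting set is {q1, q2}.
With 3 states:
        0   1  
>  q0   q0  q1 
 * q1   q1  q2 
 * q2   q2  q2 
(> = start, * = accepting)

start=q0; accept=q1,q2; q0-0>q0; q0-1>q1; q1-0>q1; q1-1>q2; q2-0>q2; q2-1>q2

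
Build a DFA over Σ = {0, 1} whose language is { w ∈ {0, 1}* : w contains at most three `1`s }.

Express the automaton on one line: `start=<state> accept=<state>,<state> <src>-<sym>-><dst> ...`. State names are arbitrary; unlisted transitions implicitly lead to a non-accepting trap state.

Count `1`s, saturating at 4: states q0 through q3 mean 0 through 3 `1`s seen; q4 means more than 3. Each `1` increments (capped at q4); other symbols loop. Accept from {q0, q1, q2, q3}.
A 5-state machine:
        0   1  
>* q0   q0  q1 
 * q1   q1  q2 
 * q2   q2  q3 
 * q3   q3  q4 
   q4   q4  q4 
(> = start, * = accepting)

start=q0 accept=q0,q1,q2,q3 q0-0->q0 q0-1->q1 q1-0->q1 q1-1->q2 q2-0->q2 q2-1->q3 q3-0->q3 q3-1->q4 q4-0->q4 q4-1->q4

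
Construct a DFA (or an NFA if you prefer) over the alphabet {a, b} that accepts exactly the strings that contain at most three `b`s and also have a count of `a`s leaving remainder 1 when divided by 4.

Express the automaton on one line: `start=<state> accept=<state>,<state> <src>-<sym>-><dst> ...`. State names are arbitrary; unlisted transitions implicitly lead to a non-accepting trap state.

start=q0 accept=q1,q4,q8,q12 q0-a->q1 q0-b->q2 q1-a->q3 q1-b->q4 q2-a->q4 q2-b->q5 q3-a->q6 q3-b->q7 q4-a->q7 q4-b->q8 q5-a->q8 q5-b->q9 q6-a->q0 q6-b->q10 q7-a->q10 q7-b->q11 q8-a->q11 q8-b->q12 q9-a->q12 q9-b->q13 q10-a->q2 q10-b->q14 q11-a->q14 q11-b->q15 q12-a->q15 q12-b->q13 q13-a->q13 q13-b->q13 q14-a->q5 q14-b->q16 q15-a->q16 q15-b->q13 q16-a->q9 q16-b->q13

Handle the two conditions separately and then intersect. One (5 states) tracks the count of `b`s, saturating at 4; the other (4 states) tracks the count of `a`s modulo 4. Each combined state is a pair, one component from each; accept when both components accept. After merging equivalent states the machine shrinks.
17 states suffice.
          a    b  
>  q0     q1   q2 
 * q1     q3   q4 
   q2     q4   q5 
   q3     q6   q7 
 * q4     q7   q8 
   q5     q8   q9 
   q6     q0  q10 
   q7    q10  q11 
 * q8    q11  q12 
   q9    q12  q13 
   q10    q2  q14 
   q11   q14  q15 
 * q12   q15  q13 
   q13   q13  q13 
   q14    q5  q16 
   q15   q16  q13 
   q16    q9  q13 
(> = start, * = accepting)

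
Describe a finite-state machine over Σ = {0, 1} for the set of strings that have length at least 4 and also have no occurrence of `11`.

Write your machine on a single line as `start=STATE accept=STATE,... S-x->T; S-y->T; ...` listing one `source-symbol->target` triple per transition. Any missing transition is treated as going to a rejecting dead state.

Handle the two conditions separately and then intersect. One (6 states) tracks the input length, saturating at 5; the other (3 states) tracks partial matches of the forbidden pattern `11`. Each combined state is a pair, one component from each; accept when both components accept. Equivalent product states are then merged.
A 10-state machine:
       0  1 
>  A   B  C 
   B   D  E 
   C   D  F 
   D   G  H 
   E   G  F 
   F   F  F 
   G   I  J 
   H   I  F 
 * I   I  J 
 * J   I  F 
(> = start, * = accepting)

start=A; accept=I,J; A-0->B; A-1->C; B-0->D; B-1->E; C-0->D; C-1->F; D-0->G; D-1->H; E-0->G; E-1->F; F-0->F; F-1->F; G-0->I; G-1->J; H-0->I; H-1->F; I-0->I; I-1->J; J-0->I; J-1->F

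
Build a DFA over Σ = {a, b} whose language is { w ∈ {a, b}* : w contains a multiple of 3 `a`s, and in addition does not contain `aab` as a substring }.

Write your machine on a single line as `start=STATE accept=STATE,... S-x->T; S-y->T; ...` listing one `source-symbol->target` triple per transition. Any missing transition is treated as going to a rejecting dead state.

Build one automaton per condition and run them in lockstep. The first has 3 states tracking the count of `a`s modulo 3; the second has 4 states tracking partial matches of the forbidden pattern `aab`. A product state is a pair (one from each), accepting exactly when both do. After merging equivalent states the machine shrinks.
10 states suffice.
        a   b  
>* q0   q1  q0 
   q1   q2  q3 
   q2   q4  q5 
   q3   q6  q3 
 * q4   q7  q5 
   q5   q5  q5 
   q6   q4  q8 
   q7   q2  q5 
   q8   q9  q8 
 * q9   q7  q0 
(> = start, * = accepting)

start=q0; accept=q0,q4,q9; q0-a->q1; q0-b->q0; q1-a->q2; q1-b->q3; q2-a->q4; q2-b->q5; q3-a->q6; q3-b->q3; q4-a->q7; q4-b->q5; q5-a->q5; q5-b->q5; q6-a->q4; q6-b->q8; q7-a->q2; q7-b->q5; q8-a->q9; q8-b->q8; q9-a->q7; q9-b->q0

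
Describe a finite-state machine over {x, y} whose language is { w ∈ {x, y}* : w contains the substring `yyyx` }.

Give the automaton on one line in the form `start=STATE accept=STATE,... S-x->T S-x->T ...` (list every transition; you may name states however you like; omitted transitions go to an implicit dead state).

Track how much of `yyyx` has been matched so far: state A is no progress, E is the absorbing accept state reached once `yyyx` has occurred. Intermediate states record partial matches; on a mismatch, fall back to the longest reusable overlap.
With 5 states:
       x  y 
>  A   A  B 
   B   A  C 
   C   A  D 
   D   E  D 
 * E   E  E 
(> = start, * = accepting)

start=A accept=E A-x->A A-y->B B-x->A B-y->C C-x->A C-y->D D-x->E D-y->D E-x->E E-y->E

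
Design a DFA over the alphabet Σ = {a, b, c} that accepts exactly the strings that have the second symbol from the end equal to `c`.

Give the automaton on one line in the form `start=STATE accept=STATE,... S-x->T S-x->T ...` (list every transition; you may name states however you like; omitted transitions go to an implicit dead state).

start=q0 accept=q10,q11,q12 q0-a->q1 q0-b->q2 q0-c->q3 q1-a->q4 q1-b->q5 q1-c->q6 q2-a->q7 q2-b->q8 q2-c->q9 q3-a->q10 q3-b->q11 q3-c->q12 q4-a->q4 q4-b->q5 q4-c->q6 q5-a->q7 q5-b->q8 q5-c->q9 q6-a->q10 q6-b->q11 q6-c->q12 q7-a->q4 q7-b->q5 q7-c->q6 q8-a->q7 q8-b->q8 q8-c->q9 q9-a->q10 q9-b->q11 q9-c->q12 q10-a->q4 q10-b->q5 q10-c->q6 q11-a->q7 q11-b->q8 q11-c->q9 q12-a->q10 q12-b->q11 q12-c->q12

Because acceptance depends on a position counted from the end, the machine has to buffer the most recent 2 symbols. Make each state the string of the last up-to-2 symbols read; on input `x` shift the window left and append `x`. Accept when the buffered window has length 2 and begins with `c`.
          a    b    c  
>  q0     q1   q2   q3 
   q1     q4   q5   q6 
   q2     q7   q8   q9 
   q3    q10  q11  q12 
   q4     q4   q5   q6 
   q5     q7   q8   q9 
   q6    q10  q11  q12 
   q7     q4   q5   q6 
   q8     q7   q8   q9 
   q9    q10  q11  q12 
 * q10    q4   q5   q6 
 * q11    q7   q8   q9 
 * q12   q10  q11  q12 
(> = start, * = accepting)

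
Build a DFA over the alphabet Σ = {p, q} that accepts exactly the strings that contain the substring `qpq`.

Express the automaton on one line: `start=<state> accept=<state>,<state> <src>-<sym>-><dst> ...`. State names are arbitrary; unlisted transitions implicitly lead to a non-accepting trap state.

start=A accept=D A-p->A A-q->B B-p->C B-q->B C-p->A C-q->D D-p->D D-q->D

Track how much of `qpq` has been matched so far: state A is no progress, D is the absorbing accept state reached once `qpq` has occurred. Intermediate states record partial matches; on a mismatch, fall back to the longest reusable overlap.
A 4-state machine:
       p  q 
>  A   A  B 
   B   C  B 
   C   A  D 
 * D   D  D 
(> = start, * = accepting)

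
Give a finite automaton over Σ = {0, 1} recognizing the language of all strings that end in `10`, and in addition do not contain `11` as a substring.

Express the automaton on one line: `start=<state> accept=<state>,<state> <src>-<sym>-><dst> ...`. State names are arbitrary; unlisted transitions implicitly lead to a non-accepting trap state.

start=A accept=C A-0->A A-1->B B-0->C B-1->D C-0->A C-1->B D-0->D D-1->D

Build one automaton per condition and run them in lockstep. The first has 3 states tracking how much of the suffix `10` has currently been matched; the second has 3 states tracking partial matches of the forbidden pattern `11`. A product state is a pair (one from each), accepting exactly when both do. Minimizing collapses redundant product states.
A 4-state machine:
       0  1 
>  A   A  B 
   B   C  D 
 * C   A  B 
   D   D  D 
(> = start, * = accepting)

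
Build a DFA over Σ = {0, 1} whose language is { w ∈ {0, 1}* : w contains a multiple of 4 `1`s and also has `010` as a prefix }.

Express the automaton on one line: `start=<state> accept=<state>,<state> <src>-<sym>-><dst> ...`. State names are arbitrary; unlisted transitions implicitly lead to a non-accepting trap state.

start=S0 accept=S10 S0-0->S1 S0-1->S2 S1-0->S3 S1-1->S4 S2-0->S2 S2-1->S5 S3-0->S3 S3-1->S2 S4-0->S6 S4-1->S5 S5-0->S5 S5-1->S7 S6-0->S6 S6-1->S8 S7-0->S7 S7-1->S3 S8-0->S8 S8-1->S9 S9-0->S9 S9-1->S10 S10-0->S10 S10-1->S6

Build one automaton per condition and run them in lockstep. The first has 4 states tracking the count of `1`s modulo 4; the second has 5 states tracking whether the input so far still matches the prefix `010`. A product state is a pair (one from each), accepting exactly when both do.
11 states suffice.
          0    1  
>  S0     S1   S2 
   S1     S3   S4 
   S2     S2   S5 
   S3     S3   S2 
   S4     S6   S5 
   S5     S5   S7 
   S6     S6   S8 
   S7     S7   S3 
   S8     S8   S9 
   S9     S9  S10 
 * S10   S10   S6 
(> = start, * = accepting)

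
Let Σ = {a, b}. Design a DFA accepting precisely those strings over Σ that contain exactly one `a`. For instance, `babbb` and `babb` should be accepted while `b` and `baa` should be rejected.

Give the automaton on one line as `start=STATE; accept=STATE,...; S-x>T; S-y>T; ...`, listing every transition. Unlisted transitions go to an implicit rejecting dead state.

Count `a`s, saturating at 2: state S0 means no `a` yet, S1 means one `a` seen, S2 means more than one. Each `a` increments (capped at S2); other symbols loop. Accept from {S1}.
        a   b  
>  S0   S1  S0 
 * S1   S2  S1 
   S2   S2  S2 
(> = start, * = accepting)

start=S0; accept=S1; S0-a>S1; S0-b>S0; S1-a>S2; S1-b>S1; S2-a>S2; S2-b>S2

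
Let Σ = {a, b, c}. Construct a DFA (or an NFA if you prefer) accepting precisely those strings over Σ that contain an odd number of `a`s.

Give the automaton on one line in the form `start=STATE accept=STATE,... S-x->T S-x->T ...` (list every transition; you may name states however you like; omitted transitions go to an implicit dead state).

The only thing that matters is how many `a`s have appeared, reduced mod 2. Use one state per residue: s0 for 0, …, s1 for 1. Reading `a` moves to the next residue; anything else stays put. s1 is accepting.
A 2-state machine:
        a   b   c  
>  s0   s1  s0  s0 
 * s1   s0  s1  s1 
(> = start, * = accepting)

start=s0 accept=s1 s0-a->s1 s0-b->s0 s0-c->s0 s1-a->s0 s1-b->s1 s1-c->s1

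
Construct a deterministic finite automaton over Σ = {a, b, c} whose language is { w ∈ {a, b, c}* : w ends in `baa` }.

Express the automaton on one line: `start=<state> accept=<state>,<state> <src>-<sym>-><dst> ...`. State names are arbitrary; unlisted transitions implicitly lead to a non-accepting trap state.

Remember how much of `baa` the current input suffix matches. State q0 means no match yet; q1 means the last symbol is `b`; q2 means the last 2 symbols are `ba`; q3 means the last 3 symbols are `baa`. Only q3 accepts. On a mismatch, fall back to the longest proper suffix that is still a prefix of `baa`.
4 states suffice.
        a   b   c  
>  q0   q0  q1  q0 
   q1   q2  q1  q0 
   q2   q3  q1  q0 
 * q3   q0  q1  q0 
(> = start, * = accepting)

start=q0 accept=q3 q0-a->q0 q0-b->q1 q0-c->q0 q1-a->q2 q1-b->q1 q1-c->q0 q2-a->q3 q2-b->q1 q2-c->q0 q3-a->q0 q3-b->q1 q3-c->q0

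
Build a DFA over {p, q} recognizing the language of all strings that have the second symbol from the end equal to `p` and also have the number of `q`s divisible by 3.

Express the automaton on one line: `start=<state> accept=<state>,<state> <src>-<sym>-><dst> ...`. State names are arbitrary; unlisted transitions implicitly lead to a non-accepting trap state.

Build one automaton per condition and run them in lockstep. One (7 states) tracks the last 2 symbols read; the other (3 states) tracks the count of `q`s modulo 3. Each combined state is a pair, one component from each; accept when both components accept.
With 15 states:
          p    q  
>  s0     s1   s2 
   s1     s3   s4 
   s2     s5   s6 
 * s3     s3   s4 
   s4     s5   s6 
   s5     s7   s8 
   s6     s9  s10 
   s7     s7   s8 
   s8     s9  s10 
   s9    s11  s12 
   s10   s13  s14 
   s11   s11  s12 
 * s12   s13  s14 
   s13    s3   s4 
   s14    s5   s6 
(> = start, * = accepting)

start=s0 accept=s3,s12 s0-p->s1 s0-q->s2 s1-p->s3 s1-q->s4 s2-p->s5 s2-q->s6 s3-p->s3 s3-q->s4 s4-p->s5 s4-q->s6 s5-p->s7 s5-q->s8 s6-p->s9 s6-q->s10 s7-p->s7 s7-q->s8 s8-p->s9 s8-q->s10 s9-p->s11 s9-q->s12 s10-p->s13 s10-q->s14 s11-p->s11 s11-q->s12 s12-p->s13 s12-q->s14 s13-p->s3 s13-q->s4 s14-p->s5 s14-q->s6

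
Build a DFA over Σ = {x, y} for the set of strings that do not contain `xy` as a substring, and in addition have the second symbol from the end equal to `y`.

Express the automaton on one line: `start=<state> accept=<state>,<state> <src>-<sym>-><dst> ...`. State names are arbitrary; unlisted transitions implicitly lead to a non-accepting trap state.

start=A accept=D,E A-x->B A-y->C B-x->B B-y->B C-x->D C-y->E D-x->B D-y->B E-x->D E-y->E

Build one automaton per condition and run them in lockstep. One (3 states) tracks partial matches of the forbidden pattern `xy`; the other (7 states) tracks the last 2 symbols read. Each combined state is a pair, one component from each; accept when both components accept. After merging equivalent states the machine shrinks.
5 states suffice.
       x  y 
>  A   B  C 
   B   B  B 
   C   D  E 
 * D   B  B 
 * E   D  E 
(> = start, * = accepting)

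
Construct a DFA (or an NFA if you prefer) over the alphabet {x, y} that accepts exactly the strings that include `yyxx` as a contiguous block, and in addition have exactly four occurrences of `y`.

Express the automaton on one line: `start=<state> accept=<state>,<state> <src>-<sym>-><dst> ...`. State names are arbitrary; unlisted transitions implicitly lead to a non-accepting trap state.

Build one automaton per condition and run them in lockstep. One (5 states) tracks whether and how much of `yyxx` has been seen; the other (6 states) tracks the count of `y`s, saturating at 5. Each combined state is a pair, one component from each; accept when both components accept. After merging equivalent states the machine shrinks.
A 16-state machine:
       x  y 
>  A   A  B 
   B   C  D 
   C   C  E 
   D   F  G 
   E   H  G 
   F   I  J 
   G   K  L 
   H   H  J 
   I   I  M 
   J   N  L 
   K   M  N 
   L   O  N 
   M   M  P 
   N   N  N 
   O   P  N 
 * P   P  N 
(> = start, * = accepting)

start=A accept=P A-x->A A-y->B B-x->C B-y->D C-x->C C-y->E D-x->F D-y->G E-x->H E-y->G F-x->I F-y->J G-x->K G-y->L H-x->H H-y->J I-x->I I-y->M J-x->N J-y->L K-x->M K-y->N L-x->O L-y->N M-x->M M-y->P N-x->N N-y->N O-x->P O-y->N P-x->P P-y->N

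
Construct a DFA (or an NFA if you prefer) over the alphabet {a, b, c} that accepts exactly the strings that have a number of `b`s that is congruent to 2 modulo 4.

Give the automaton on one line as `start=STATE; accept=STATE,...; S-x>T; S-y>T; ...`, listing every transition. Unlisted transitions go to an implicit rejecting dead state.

start=S0; accept=S2; S0-a>S0; S0-b>S1; S0-c>S0; S1-a>S1; S1-b>S2; S1-c>S1; S2-a>S2; S2-b>S3; S2-c>S2; S3-a>S3; S3-b>S0; S3-c>S3

The only thing that matters is how many `b`s have appeared, reduced mod 4. Use one state per residue: S0 for 0, …, S3 for 3. Reading `b` moves to the next residue; anything else stays put. S2 is accepting.
        a   b   c  
>  S0   S0  S1  S0 
   S1   S1  S2  S1 
 * S2   S2  S3  S2 
   S3   S3  S0  S3 
(> = start, * = accepting)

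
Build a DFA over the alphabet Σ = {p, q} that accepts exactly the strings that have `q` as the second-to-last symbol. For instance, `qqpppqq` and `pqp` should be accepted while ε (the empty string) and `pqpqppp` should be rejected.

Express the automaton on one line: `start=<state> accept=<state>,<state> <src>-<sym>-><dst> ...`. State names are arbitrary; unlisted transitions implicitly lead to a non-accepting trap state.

start=s0 accept=s5,s6 s0-p->s1 s0-q->s2 s1-p->s3 s1-q->s4 s2-p->s5 s2-q->s6 s3-p->s3 s3-q->s4 s4-p->s5 s4-q->s6 s5-p->s3 s5-q->s4 s6-p->s5 s6-q->s6

A DFA must remember the last 2 symbols (since which symbol is second-to-last isn't known until the input ends). Use one state per possible window of the last ≤2 symbols; accept from those whose window starts with `q`.
With 7 states:
        p   q  
>  s0   s1  s2 
   s1   s3  s4 
   s2   s5  s6 
   s3   s3  s4 
   s4   s5  s6 
 * s5   s3  s4 
 * s6   s5  s6 
(> = start, * = accepting)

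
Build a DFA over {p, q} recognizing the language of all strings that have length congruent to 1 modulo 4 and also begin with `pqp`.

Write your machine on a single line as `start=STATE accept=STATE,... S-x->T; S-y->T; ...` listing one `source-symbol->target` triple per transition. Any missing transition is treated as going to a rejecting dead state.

start=A; accept=J; A-p->B; A-q->C; B-p->D; B-q->E; C-p->D; C-q->D; D-p->F; D-q->F; E-p->G; E-q->F; F-p->H; F-q->H; G-p->I; G-q->I; H-p->C; H-q->C; I-p->J; I-q->J; J-p->K; J-q->K; K-p->G; K-q->G

Handle the two conditions separately and then intersect. The first has 4 states tracking the input length modulo 4; the second has 5 states tracking whether the input so far still matches the prefix `pqp`. A product state is a pair (one from each), accepting exactly when both do.
With 11 states:
       p  q 
>  A   B  C 
   B   D  E 
   C   D  D 
   D   F  F 
   E   G  F 
   F   H  H 
   G   I  I 
   H   C  C 
   I   J  J 
 * J   K  K 
   K   G  G 
(> = start, * = accepting)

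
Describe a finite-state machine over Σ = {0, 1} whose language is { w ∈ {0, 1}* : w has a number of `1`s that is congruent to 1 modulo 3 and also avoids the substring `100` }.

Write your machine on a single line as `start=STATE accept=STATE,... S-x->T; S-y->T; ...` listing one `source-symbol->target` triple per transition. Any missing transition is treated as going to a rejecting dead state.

start=q0; accept=q1,q2; q0-0->q0; q0-1->q1; q1-0->q2; q1-1->q3; q2-0->q4; q2-1->q3; q3-0->q5; q3-1->q6; q4-0->q4; q4-1->q7; q5-0->q7; q5-1->q6; q6-0->q8; q6-1->q1; q7-0->q7; q7-1->q9; q8-0->q9; q8-1->q1; q9-0->q9; q9-1->q4

Handle the two conditions separately and then intersect. The first has 3 states tracking the count of `1`s modulo 3; the second has 4 states tracking partial matches of the forbidden pattern `100`. A product state is a pair (one from each), accepting exactly when both do.
        0   1  
>  q0   q0  q1 
 * q1   q2  q3 
 * q2   q4  q3 
   q3   q5  q6 
   q4   q4  q7 
   q5   q7  q6 
   q6   q8  q1 
   q7   q7  q9 
   q8   q9  q1 
   q9   q9  q4 
(> = start, * = accepting)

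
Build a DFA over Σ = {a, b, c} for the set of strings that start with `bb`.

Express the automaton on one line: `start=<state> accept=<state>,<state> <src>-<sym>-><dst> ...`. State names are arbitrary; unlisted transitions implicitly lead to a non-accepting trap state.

start=s0 accept=s2 s0-a->s3 s0-b->s1 s0-c->s3 s1-a->s3 s1-b->s2 s1-c->s3 s2-a->s2 s2-b->s2 s2-c->s2 s3-a->s3 s3-b->s3 s3-c->s3

Check the first 2 symbols one by one: s0 through s1 record how many have matched `bb` so far; any wrong symbol goes to the dead state s3. After all 2 match we enter the accepting sink s2.
With 4 states:
        a   b   c  
>  s0   s3  s1  s3 
   s1   s3  s2  s3 
 * s2   s2  s2  s2 
   s3   s3  s3  s3 
(> = start, * = accepting)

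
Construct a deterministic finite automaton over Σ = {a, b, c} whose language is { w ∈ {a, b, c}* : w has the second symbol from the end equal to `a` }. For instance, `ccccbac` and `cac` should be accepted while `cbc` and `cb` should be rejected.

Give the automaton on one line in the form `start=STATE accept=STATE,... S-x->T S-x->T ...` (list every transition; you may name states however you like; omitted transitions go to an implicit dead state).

start=q0 accept=q4,q5,q6 q0-a->q1 q0-b->q2 q0-c->q3 q1-a->q4 q1-b->q5 q1-c->q6 q2-a->q7 q2-b->q8 q2-c->q9 q3-a->q10 q3-b->q11 q3-c->q12 q4-a->q4 q4-b->q5 q4-c->q6 q5-a->q7 q5-b->q8 q5-c->q9 q6-a->q10 q6-b->q11 q6-c->q12 q7-a->q4 q7-b->q5 q7-c->q6 q8-a->q7 q8-b->q8 q8-c->q9 q9-a->q10 q9-b->q11 q9-c->q12 q10-a->q4 q10-b->q5 q10-c->q6 q11-a->q7 q11-b->q8 q11-c->q9 q12-a->q10 q12-b->q11 q12-c->q12

Because acceptance depends on a position counted from the end, the machine has to buffer the most recent 2 symbols. Make each state the string of the last up-to-2 symbols read; on input `x` shift the window left and append `x`. Accept when the buffered window has length 2 and begins with `a`.
A 13-state machine:
          a    b    c  
>  q0     q1   q2   q3 
   q1     q4   q5   q6 
   q2     q7   q8   q9 
   q3    q10  q11  q12 
 * q4     q4   q5   q6 
 * q5     q7   q8   q9 
 * q6    q10  q11  q12 
   q7     q4   q5   q6 
   q8     q7   q8   q9 
   q9    q10  q11  q12 
   q10    q4   q5   q6 
   q11    q7   q8   q9 
   q12   q10  q11  q12 
(> = start, * = accepting)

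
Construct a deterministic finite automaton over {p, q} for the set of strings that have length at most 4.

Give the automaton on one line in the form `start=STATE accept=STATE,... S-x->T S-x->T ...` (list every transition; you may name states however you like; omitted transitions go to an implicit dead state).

start=s0 accept=s0,s1,s2,s3,s4 s0-p->s1 s0-q->s1 s1-p->s2 s1-q->s2 s2-p->s3 s2-q->s3 s3-p->s4 s3-q->s4 s4-p->s5 s4-q->s5 s5-p->s5 s5-q->s5

We only need to distinguish lengths 0, 1, …, 4, and '>4'. Chain s0 → s1 → s2 → s3 → s4 → s5 on every symbol, with s5 looping. Accepting states: {s0, s1, s2, s3, s4}.
A 6-state machine:
        p   q  
>* s0   s1  s1 
 * s1   s2  s2 
 * s2   s3  s3 
 * s3   s4  s4 
 * s4   s5  s5 
   s5   s5  s5 
(> = start, * = accepting)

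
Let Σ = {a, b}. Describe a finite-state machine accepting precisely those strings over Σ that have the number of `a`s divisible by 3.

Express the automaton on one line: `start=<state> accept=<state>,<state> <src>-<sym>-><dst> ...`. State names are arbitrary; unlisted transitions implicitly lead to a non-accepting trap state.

start=q0 accept=q0 q0-a->q1 q0-b->q0 q1-a->q2 q1-b->q1 q2-a->q0 q2-b->q2

Keep the running count of `a`s modulo 3: each `a` advances along the cycle q0 → q1 → q2 → q0 while other symbols loop. Accept at q0.
A 3-state machine:
        a   b  
>* q0   q1  q0 
   q1   q2  q1 
   q2   q0  q2 
(> = start, * = accepting)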